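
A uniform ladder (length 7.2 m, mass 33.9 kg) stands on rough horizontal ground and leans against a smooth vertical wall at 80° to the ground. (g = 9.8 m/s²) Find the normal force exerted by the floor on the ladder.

N_floor ≈ 332 N

ΣF_y = 0: N_floor = 33.9×9.8 = 332.22 N.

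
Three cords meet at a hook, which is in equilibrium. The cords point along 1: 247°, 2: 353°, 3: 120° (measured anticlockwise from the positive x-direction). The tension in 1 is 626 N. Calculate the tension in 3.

Resolve: ΣF_x = 626 cos 247° + T_2 cos 353° + T_3 cos 120° = 0.
        ΣF_y = 626 sin 247° + T_2 sin 353° + T_3 sin 120° = 0.
The known terms sum to (-244.6, -576.2) N, so 0.9925 T_2 − 0.5000 T_3 = 244.6 and -0.1219 T_2 + 0.8660 T_3 = 576.2.
Solving simultaneously: T_2 = 626 N, T_3 = 753.5 N.

T_3 ≈ 753 N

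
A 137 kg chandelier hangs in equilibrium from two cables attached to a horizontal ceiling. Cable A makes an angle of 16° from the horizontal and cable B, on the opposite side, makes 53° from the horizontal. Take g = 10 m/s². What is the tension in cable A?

Weight W = 137 × 10 = 1370 N acts straight down.
Horizontal: T_A cos 16° = T_B cos 53°  →  T_B = 1.597 T_A.
Vertical: T_A sin 16° + T_B sin 53° = 1370.
Substituting the horizontal relation into the vertical equation gives 1.551 T_A = 1370, so T_A = 883.1 N.

T_A ≈ 883 N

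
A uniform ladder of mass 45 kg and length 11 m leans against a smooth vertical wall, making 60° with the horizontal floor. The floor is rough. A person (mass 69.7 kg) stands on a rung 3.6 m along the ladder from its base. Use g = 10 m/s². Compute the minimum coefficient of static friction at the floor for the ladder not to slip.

μ_min ≈ 0.228

ΣF_y = 0: N_floor = 45×10 + 69.7×10 = 1147 N.
Torques about the foot: N_wall · 11 sin 60° = 45×10×5.5 cos 60° + 69.7×10×3.6 cos 60° → N_wall = 261.6 N.
ΣF_x = 0: f_floor = N_wall = 261.6 N.
μ_min = f_floor / N_floor = 261.6 / 1147 = 0.2281.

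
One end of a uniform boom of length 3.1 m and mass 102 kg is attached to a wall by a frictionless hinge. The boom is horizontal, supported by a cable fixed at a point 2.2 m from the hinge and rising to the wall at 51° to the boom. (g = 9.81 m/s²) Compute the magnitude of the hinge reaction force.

|H| ≈ 643 N

Take torques about the hinge: T sin 51° · 2.2 = 102×9.81×1.55 = 1551 N·m.
So T = 1551 / (0.7771 × 2.2) = 907.14 N.
ΣF_x = 0: H_x = T cos 51° = 570.88 N.
ΣF_y = 0: H_y = (102×9.81) − T sin 51° = 1000.6 − 704.98 = 295.64 N.
|H| = √(H_x² + H_y²) = √((570.88)² + (295.64)²) = 642.89 N.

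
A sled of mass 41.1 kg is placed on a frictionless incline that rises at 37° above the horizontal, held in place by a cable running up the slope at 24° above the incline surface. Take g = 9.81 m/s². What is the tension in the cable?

T ≈ 266 N

Take axes along and perpendicular to the incline. Weight components: W sin 37° = 242.6 N down-slope, W cos 37° = 322 N into the surface.
Along incline: T cos 24° = W sin 37° → T = 265.6 N.
Perpendicular: N = W cos 37° − T sin 24° = 214 N.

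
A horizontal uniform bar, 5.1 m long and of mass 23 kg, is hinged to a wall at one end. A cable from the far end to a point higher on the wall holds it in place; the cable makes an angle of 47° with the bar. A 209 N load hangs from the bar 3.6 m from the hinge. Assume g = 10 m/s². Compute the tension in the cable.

T ≈ 359 N

Take torques about the hinge: T sin 47° · 5.1 = 23×10×2.55 + 209×3.6 = 1338.9 N·m.
So T = 1338.9 / (0.7314 × 5.1) = 358.96 N.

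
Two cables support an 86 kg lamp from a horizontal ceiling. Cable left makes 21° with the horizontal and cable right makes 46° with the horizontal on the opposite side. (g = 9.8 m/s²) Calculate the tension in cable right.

T_right ≈ 855 N

Weight W = 86 × 9.8 = 842.8 N acts straight down.
Horizontal: T_left cos 21° = T_right cos 46°  →  T_left = 0.7441 T_right.
Vertical: T_left sin 21° + T_right sin 46° = 842.8.
Substituting the horizontal relation into the vertical equation gives 0.986 T_right = 842.8, so T_right = 854.8 N.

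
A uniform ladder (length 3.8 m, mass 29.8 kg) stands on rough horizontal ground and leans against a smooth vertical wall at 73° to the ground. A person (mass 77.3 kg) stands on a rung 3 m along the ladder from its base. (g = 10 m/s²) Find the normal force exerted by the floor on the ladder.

ΣF_y = 0: N_floor = 29.8×10 + 77.3×10 = 1071 N.

N_floor ≈ 1070 N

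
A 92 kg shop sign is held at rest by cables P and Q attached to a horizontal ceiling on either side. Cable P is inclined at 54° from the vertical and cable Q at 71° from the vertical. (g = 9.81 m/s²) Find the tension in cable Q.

T_Q ≈ 891 N

Angles from the horizontal: cable P is 90° − 54° = 36°, cable Q is 90° − 71° = 19°.
Weight W = 92 × 9.81 = 902.5 N acts straight down.
Horizontal: T_P cos 36° = T_Q cos 19°  →  T_P = 1.169 T_Q.
Vertical: T_P sin 36° + T_Q sin 19° = 902.5.
Substituting the horizontal relation into the vertical equation gives 1.013 T_Q = 902.5, so T_Q = 891.4 N.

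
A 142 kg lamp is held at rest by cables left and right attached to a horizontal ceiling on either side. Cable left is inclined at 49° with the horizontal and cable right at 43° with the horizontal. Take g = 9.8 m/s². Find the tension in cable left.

T_left ≈ 1020 N

Weight W = 142 × 9.8 = 1392 N acts straight down.
Horizontal: T_left cos 49° = T_right cos 43°  →  T_right = 0.897 T_left.
Vertical: T_left sin 49° + T_right sin 43° = 1392.
Substituting the horizontal relation into the vertical equation gives 1.366 T_left = 1392, so T_left = 1018 N.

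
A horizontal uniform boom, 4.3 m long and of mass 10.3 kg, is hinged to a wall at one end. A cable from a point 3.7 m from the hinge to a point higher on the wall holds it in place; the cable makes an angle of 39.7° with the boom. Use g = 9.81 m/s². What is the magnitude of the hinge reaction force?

Take torques about the hinge: T sin 39.7° · 3.7 = 10.3×9.81×2.15 = 217.24 N·m.
So T = 217.24 / (0.6388 × 3.7) = 91.918 N.
ΣF_x = 0: H_x = T cos 39.7° = 70.722 N.
ΣF_y = 0: H_y = (10.3×9.81) − T sin 39.7° = 101.04 − 58.714 = 42.329 N.
|H| = √(H_x² + H_y²) = √((70.722)² + (42.329)²) = 82.421 N.

|H| ≈ 82.4 N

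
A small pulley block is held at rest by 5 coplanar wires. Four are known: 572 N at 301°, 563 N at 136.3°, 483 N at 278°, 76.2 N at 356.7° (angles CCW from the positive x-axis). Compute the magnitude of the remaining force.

F ≈ 585 N

Sum the known components: ΣF_x = 30.87 N, ΣF_y = -584 N.
For equilibrium the remaining force must supply (−ΣF_x, −ΣF_y) = (-30.87, 584) N.
Magnitude = √((-30.87)² + (584)²) = 584.8 N; direction = atan2(584, -30.87) = 93.0°.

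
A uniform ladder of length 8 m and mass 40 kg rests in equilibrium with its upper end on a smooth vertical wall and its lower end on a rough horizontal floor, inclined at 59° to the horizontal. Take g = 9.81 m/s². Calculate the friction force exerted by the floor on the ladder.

f ≈ 118 N

Torques about the foot: N_wall · 8 sin 59° = 40×9.81×4 cos 59° → N_wall = 117.89 N.
ΣF_x = 0: f_floor = N_wall = 117.89 N.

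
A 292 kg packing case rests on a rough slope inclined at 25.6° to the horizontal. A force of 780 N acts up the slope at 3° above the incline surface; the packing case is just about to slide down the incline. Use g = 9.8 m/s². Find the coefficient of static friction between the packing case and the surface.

μ ≈ 0.180

On the verge of sliding down the incline, friction is at its maximum μN and acts up the slope.
Perpendicular to incline: N = W cos 25.6° − P sin 3° = 2581 − 40.82 = 2540 N.
Along incline: P cos 3° + μN = W sin 25.6° → μ = (W sin 25.6° − P cos 3°) / N = 0.1801.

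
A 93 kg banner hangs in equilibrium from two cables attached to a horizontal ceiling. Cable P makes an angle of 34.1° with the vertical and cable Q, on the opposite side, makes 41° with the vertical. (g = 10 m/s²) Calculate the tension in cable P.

T_P ≈ 631 N

Angles from the horizontal: cable P is 90° − 34.1° = 55.9°, cable Q is 90° − 41° = 49°.
Weight W = 93 × 10 = 930 N acts straight down.
Horizontal: T_P cos 55.9° = T_Q cos 49°  →  T_Q = 0.8546 T_P.
Vertical: T_P sin 55.9° + T_Q sin 49° = 930.
Substituting the horizontal relation into the vertical equation gives 1.473 T_P = 930, so T_P = 631.4 N.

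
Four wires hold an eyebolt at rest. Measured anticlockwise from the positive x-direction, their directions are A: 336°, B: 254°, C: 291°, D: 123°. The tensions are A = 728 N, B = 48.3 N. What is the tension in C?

T_C ≈ 1730 N

Resolve: ΣF_x = 728 cos 336° + 48.3 cos 254° + T_C cos 291° + T_D cos 123° = 0.
        ΣF_y = 728 sin 336° + 48.3 sin 254° + T_C sin 291° + T_D sin 123° = 0.
The known terms sum to (651.7, -342.5) N, so 0.3584 T_C − 0.5446 T_D = -651.7 and -0.9336 T_C + 0.8387 T_D = 342.5.
Solving simultaneously: T_C = 1732 N, T_D = 2336 N.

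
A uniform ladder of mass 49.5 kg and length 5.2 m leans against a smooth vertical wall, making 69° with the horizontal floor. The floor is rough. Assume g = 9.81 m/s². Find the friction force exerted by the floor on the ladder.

f ≈ 93.2 N

Torques about the foot: N_wall · 5.2 sin 69° = 49.5×9.81×2.6 cos 69° → N_wall = 93.201 N.
ΣF_x = 0: f_floor = N_wall = 93.201 N.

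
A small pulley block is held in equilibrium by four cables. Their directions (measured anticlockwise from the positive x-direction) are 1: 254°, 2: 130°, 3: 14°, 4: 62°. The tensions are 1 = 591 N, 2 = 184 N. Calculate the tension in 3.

Resolve: ΣF_x = 591 cos 254° + 184 cos 130° + T_3 cos 14° + T_4 cos 62° = 0.
        ΣF_y = 591 sin 254° + 184 sin 130° + T_3 sin 14° + T_4 sin 62° = 0.
The known terms sum to (-281.2, -427.2) N, so 0.9703 T_3 + 0.4695 T_4 = 281.2 and 0.2419 T_3 + 0.8829 T_4 = 427.2.
Solving simultaneously: T_3 = 64.22 N, T_4 = 466.2 N.

T_3 ≈ 64.2 N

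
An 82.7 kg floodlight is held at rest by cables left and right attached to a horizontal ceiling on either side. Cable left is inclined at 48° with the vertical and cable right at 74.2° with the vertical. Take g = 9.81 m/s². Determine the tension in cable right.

Angles from the horizontal: cable left is 90° − 48° = 42°, cable right is 90° − 74.2° = 15.8°.
Weight W = 82.7 × 9.81 = 811.3 N acts straight down.
Horizontal: T_left cos 42° = T_right cos 15.8°  →  T_left = 1.295 T_right.
Vertical: T_left sin 42° + T_right sin 15.8° = 811.3.
Substituting the horizontal relation into the vertical equation gives 1.139 T_right = 811.3, so T_right = 712.5 N.

T_right ≈ 712 N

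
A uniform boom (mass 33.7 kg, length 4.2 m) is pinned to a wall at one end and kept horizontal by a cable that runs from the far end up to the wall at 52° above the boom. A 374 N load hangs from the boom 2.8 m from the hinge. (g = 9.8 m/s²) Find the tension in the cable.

T ≈ 526 N

Take torques about the hinge: T sin 52° · 4.2 = 33.7×9.8×2.1 + 374×2.8 = 1740.7 N·m.
So T = 1740.7 / (0.7880 × 4.2) = 525.96 N.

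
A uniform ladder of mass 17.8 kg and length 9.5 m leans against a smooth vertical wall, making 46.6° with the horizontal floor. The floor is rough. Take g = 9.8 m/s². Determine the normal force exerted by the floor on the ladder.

N_floor ≈ 174 N

ΣF_y = 0: N_floor = 17.8×9.8 = 174.44 N.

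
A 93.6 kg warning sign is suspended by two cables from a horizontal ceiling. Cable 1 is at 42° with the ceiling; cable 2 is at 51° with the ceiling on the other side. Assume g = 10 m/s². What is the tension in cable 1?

T_1 ≈ 590 N

Weight W = 93.6 × 10 = 936 N acts straight down.
Horizontal: T_1 cos 42° = T_2 cos 51°  →  T_2 = 1.181 T_1.
Vertical: T_1 sin 42° + T_2 sin 51° = 936.
Substituting the horizontal relation into the vertical equation gives 1.587 T_1 = 936, so T_1 = 589.9 N.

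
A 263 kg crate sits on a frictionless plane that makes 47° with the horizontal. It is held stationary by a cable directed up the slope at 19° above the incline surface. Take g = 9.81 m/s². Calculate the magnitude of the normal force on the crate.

Take axes along and perpendicular to the incline. Weight components: W sin 47° = 1887 N down-slope, W cos 47° = 1760 N into the surface.
Along incline: T cos 19° = W sin 47° → T = 1996 N.
Perpendicular: N = W cos 47° − T sin 19° = 1110 N.

N ≈ 1110 N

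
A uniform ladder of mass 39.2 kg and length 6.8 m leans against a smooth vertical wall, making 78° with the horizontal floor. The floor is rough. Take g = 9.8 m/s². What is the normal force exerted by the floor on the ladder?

ΣF_y = 0: N_floor = 39.2×9.8 = 384.16 N.

N_floor ≈ 384 N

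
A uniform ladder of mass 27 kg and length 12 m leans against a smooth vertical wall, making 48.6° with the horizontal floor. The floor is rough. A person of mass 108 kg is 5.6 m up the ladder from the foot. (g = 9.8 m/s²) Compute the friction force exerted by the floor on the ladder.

Torques about the foot: N_wall · 12 sin 48.6° = 27×9.8×6 cos 48.6° + 108×9.8×5.6 cos 48.6° → N_wall = 552.09 N.
ΣF_x = 0: f_floor = N_wall = 552.09 N.

f ≈ 552 N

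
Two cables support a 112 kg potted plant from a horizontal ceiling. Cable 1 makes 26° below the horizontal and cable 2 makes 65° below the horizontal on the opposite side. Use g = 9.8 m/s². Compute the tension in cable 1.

Weight W = 112 × 9.8 = 1098 N acts straight down.
Horizontal: T_1 cos 26° = T_2 cos 65°  →  T_2 = 2.127 T_1.
Vertical: T_1 sin 26° + T_2 sin 65° = 1098.
Substituting the horizontal relation into the vertical equation gives 2.366 T_1 = 1098, so T_1 = 463.9 N.

T_1 ≈ 464 N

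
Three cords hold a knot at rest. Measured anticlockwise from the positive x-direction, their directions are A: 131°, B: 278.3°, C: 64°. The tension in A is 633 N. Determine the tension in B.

T_B ≈ 1030 N

Resolve: ΣF_x = 633 cos 131° + T_B cos 278.3° + T_C cos 64° = 0.
        ΣF_y = 633 sin 131° + T_B sin 278.3° + T_C sin 64° = 0.
The known terms sum to (-415.3, 477.7) N, so 0.1444 T_B + 0.4384 T_C = 415.3 and -0.9895 T_B + 0.8988 T_C = -477.7.
Solving simultaneously: T_B = 1034 N, T_C = 606.8 N.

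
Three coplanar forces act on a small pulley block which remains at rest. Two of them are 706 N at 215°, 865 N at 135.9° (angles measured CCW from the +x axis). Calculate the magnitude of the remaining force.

Sum the known components: ΣF_x = -1200 N, ΣF_y = 197 N.
For equilibrium the remaining force must supply (−ΣF_x, −ΣF_y) = (1200, -197) N.
Magnitude = √((1200)² + (-197)²) = 1216 N; direction = atan2(-197, 1200) = 350.7°.

F ≈ 1220 N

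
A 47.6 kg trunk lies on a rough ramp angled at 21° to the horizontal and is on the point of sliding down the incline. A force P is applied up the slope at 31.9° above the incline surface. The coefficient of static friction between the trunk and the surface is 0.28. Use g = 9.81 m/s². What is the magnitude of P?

On the verge of sliding down the incline, friction equals μN and acts up the slope.
Perpendicular: N + P sin 31.9° = W cos 21° = 435.9 N.
Along incline: P cos 31.9° + μN = W sin 21° with W sin 21° = 167.3 N.
Solving the pair for P and N: P = 64.59 N, N = 401.8 N (and f = μN = 112.5 N).

P ≈ 64.6 N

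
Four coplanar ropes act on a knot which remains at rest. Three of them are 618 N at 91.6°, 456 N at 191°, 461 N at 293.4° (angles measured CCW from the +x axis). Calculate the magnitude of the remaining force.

Sum the known components: ΣF_x = -281.8 N, ΣF_y = 107.7 N.
For equilibrium the remaining force must supply (−ΣF_x, −ΣF_y) = (281.8, -107.7) N.
Magnitude = √((281.8)² + (-107.7)²) = 301.7 N; direction = atan2(-107.7, 281.8) = 339.1°.

F ≈ 302 N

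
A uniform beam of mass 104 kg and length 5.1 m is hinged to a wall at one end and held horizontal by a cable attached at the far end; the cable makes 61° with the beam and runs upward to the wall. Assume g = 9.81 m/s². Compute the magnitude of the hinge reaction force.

Take torques about the hinge: T sin 61° · 5.1 = 104×9.81×2.55 = 2601.6 N·m.
So T = 2601.6 / (0.8746 × 5.1) = 583.25 N.
ΣF_x = 0: H_x = T cos 61° = 282.76 N.
ΣF_y = 0: H_y = (104×9.81) − T sin 61° = 1020.2 − 510.12 = 510.12 N.
|H| = √(H_x² + H_y²) = √((282.76)² + (510.12)²) = 583.25 N.

|H| ≈ 583 N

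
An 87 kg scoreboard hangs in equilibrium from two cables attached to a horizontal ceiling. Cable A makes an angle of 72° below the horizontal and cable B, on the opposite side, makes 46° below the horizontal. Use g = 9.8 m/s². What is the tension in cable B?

T_B ≈ 298 N

Weight W = 87 × 9.8 = 852.6 N acts straight down.
Horizontal: T_A cos 72° = T_B cos 46°  →  T_A = 2.248 T_B.
Vertical: T_A sin 72° + T_B sin 46° = 852.6.
Substituting the horizontal relation into the vertical equation gives 2.857 T_B = 852.6, so T_B = 298.4 N.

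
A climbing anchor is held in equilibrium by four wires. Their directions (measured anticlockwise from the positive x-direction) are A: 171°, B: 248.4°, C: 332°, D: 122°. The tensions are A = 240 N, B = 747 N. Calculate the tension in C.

Resolve: ΣF_x = 240 cos 171° + 747 cos 248.4° + T_C cos 332° + T_D cos 122° = 0.
        ΣF_y = 240 sin 171° + 747 sin 248.4° + T_C sin 332° + T_D sin 122° = 0.
The known terms sum to (-512, -657) N, so 0.8829 T_C − 0.5299 T_D = 512 and -0.4695 T_C + 0.8480 T_D = 657.
Solving simultaneously: T_C = 1565 N, T_D = 1641 N.

T_C ≈ 1560 N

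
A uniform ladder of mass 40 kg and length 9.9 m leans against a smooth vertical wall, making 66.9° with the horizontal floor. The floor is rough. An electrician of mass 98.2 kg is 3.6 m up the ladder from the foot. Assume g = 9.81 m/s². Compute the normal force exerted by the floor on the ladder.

N_floor ≈ 1360 N

ΣF_y = 0: N_floor = 40×9.81 + 98.2×9.81 = 1355.7 N.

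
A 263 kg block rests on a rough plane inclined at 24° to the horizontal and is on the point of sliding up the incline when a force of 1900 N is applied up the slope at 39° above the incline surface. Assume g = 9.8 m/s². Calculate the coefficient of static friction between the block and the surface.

μ ≈ 0.370

On the verge of sliding up the incline, friction is at its maximum μN and acts down the slope.
Perpendicular to incline: N = W cos 24° − P sin 39° = 2355 − 1196 = 1159 N.
Along incline: P cos 39° − μN = W sin 24° → μ = −(W sin 24° − P cos 39°) / N = 0.3695.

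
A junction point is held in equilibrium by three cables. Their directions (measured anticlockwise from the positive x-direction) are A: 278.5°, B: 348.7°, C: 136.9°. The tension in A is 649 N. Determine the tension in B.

T_B ≈ 765 N

Resolve: ΣF_x = 649 cos 278.5° + T_B cos 348.7° + T_C cos 136.9° = 0.
        ΣF_y = 649 sin 278.5° + T_B sin 348.7° + T_C sin 136.9° = 0.
The known terms sum to (95.93, -641.9) N, so 0.9806 T_B − 0.7302 T_C = -95.93 and -0.1959 T_B + 0.6833 T_C = 641.9.
Solving simultaneously: T_B = 765 N, T_C = 1159 N.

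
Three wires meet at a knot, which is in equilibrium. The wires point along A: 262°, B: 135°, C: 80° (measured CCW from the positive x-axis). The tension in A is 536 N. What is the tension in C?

T_C ≈ 523 N

Resolve: ΣF_x = 536 cos 262° + T_B cos 135° + T_C cos 80° = 0.
        ΣF_y = 536 sin 262° + T_B sin 135° + T_C sin 80° = 0.
The known terms sum to (-74.6, -530.8) N, so -0.7071 T_B + 0.1736 T_C = 74.6 and 0.7071 T_B + 0.9848 T_C = 530.8.
Solving simultaneously: T_B = 22.84 N, T_C = 522.6 N.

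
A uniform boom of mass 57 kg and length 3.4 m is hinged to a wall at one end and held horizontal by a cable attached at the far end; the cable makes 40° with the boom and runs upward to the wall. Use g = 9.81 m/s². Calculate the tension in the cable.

Take torques about the hinge: T sin 40° · 3.4 = 57×9.81×1.7 = 950.59 N·m.
So T = 950.59 / (0.6428 × 3.4) = 434.96 N.

T ≈ 435 N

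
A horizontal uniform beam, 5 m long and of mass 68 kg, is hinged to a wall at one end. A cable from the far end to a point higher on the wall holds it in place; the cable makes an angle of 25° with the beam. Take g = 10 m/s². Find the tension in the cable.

T ≈ 805 N

Take torques about the hinge: T sin 25° · 5 = 68×10×2.5 = 1700 N·m.
So T = 1700 / (0.4226 × 5) = 804.51 N.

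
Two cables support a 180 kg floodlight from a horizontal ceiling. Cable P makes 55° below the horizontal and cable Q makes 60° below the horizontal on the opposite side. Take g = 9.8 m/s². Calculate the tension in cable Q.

Weight W = 180 × 9.8 = 1764 N acts straight down.
Horizontal: T_P cos 55° = T_Q cos 60°  →  T_P = 0.8717 T_Q.
Vertical: T_P sin 55° + T_Q sin 60° = 1764.
Substituting the horizontal relation into the vertical equation gives 1.58 T_Q = 1764, so T_Q = 1116 N.

T_Q ≈ 1120 N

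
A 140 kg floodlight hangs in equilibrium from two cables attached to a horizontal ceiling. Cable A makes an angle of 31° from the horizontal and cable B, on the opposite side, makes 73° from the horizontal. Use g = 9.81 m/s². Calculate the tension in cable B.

T_B ≈ 1210 N

Weight W = 140 × 9.81 = 1373 N acts straight down.
Horizontal: T_A cos 31° = T_B cos 73°  →  T_A = 0.3411 T_B.
Vertical: T_A sin 31° + T_B sin 73° = 1373.
Substituting the horizontal relation into the vertical equation gives 1.132 T_B = 1373, so T_B = 1213 N.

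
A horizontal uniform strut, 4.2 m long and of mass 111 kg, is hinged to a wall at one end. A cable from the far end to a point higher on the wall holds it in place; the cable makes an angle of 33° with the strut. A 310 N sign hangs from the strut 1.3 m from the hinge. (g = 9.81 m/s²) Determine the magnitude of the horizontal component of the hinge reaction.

H_x ≈ 986 N

Take torques about the hinge: T sin 33° · 4.2 = 111×9.81×2.1 + 310×1.3 = 2689.7 N·m.
So T = 2689.7 / (0.5446 × 4.2) = 1175.8 N.
ΣF_x = 0: H_x = T cos 33° = 986.14 N.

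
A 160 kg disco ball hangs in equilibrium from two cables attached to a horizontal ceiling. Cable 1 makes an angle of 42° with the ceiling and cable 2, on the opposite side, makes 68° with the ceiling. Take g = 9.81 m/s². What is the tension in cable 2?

Weight W = 160 × 9.81 = 1570 N acts straight down.
Horizontal: T_1 cos 42° = T_2 cos 68°  →  T_1 = 0.5041 T_2.
Vertical: T_1 sin 42° + T_2 sin 68° = 1570.
Substituting the horizontal relation into the vertical equation gives 1.264 T_2 = 1570, so T_2 = 1241 N.

T_2 ≈ 1240 N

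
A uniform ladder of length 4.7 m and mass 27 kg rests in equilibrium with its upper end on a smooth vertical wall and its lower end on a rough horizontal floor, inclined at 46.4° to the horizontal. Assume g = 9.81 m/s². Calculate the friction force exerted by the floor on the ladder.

f ≈ 126 N

Torques about the foot: N_wall · 4.7 sin 46.4° = 27×9.81×2.35 cos 46.4° → N_wall = 126.12 N.
ΣF_x = 0: f_floor = N_wall = 126.12 N.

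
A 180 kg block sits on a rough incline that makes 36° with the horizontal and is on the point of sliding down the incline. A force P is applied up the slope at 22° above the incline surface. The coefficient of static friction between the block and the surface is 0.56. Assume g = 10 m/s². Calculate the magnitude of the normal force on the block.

N ≈ 1330 N

On the verge of sliding down the incline, friction equals μN and acts up the slope.
Perpendicular: N + P sin 22° = W cos 36° = 1456 N.
Along incline: P cos 22° + μN = W sin 36° with W sin 36° = 1058 N.
Solving the pair for P and N: P = 338.1 N, N = 1330 N (and f = μN = 744.6 N).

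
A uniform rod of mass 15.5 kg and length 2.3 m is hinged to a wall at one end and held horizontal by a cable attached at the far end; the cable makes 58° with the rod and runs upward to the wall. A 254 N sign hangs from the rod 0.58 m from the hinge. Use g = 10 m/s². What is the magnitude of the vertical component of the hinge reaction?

Take torques about the hinge: T sin 58° · 2.3 = 15.5×10×1.15 + 254×0.58 = 325.57 N·m.
So T = 325.57 / (0.8480 × 2.3) = 166.92 N.
ΣF_y = 0: H_y = (15.5×10 + 254) − T sin 58° = 409 − 141.55 = 267.45 N.

|H_y| ≈ 267 N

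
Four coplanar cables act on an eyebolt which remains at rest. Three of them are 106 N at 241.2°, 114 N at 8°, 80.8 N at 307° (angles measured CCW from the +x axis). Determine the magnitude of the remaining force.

F ≈ 180 N

Sum the known components: ΣF_x = 110.5 N, ΣF_y = -141.6 N.
For equilibrium the remaining force must supply (−ΣF_x, −ΣF_y) = (-110.5, 141.6) N.
Magnitude = √((-110.5)² + (141.6)²) = 179.5 N; direction = atan2(141.6, -110.5) = 128.0°.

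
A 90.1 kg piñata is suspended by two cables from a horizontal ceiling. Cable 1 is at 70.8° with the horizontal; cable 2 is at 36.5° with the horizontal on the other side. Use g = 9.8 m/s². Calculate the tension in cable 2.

Weight W = 90.1 × 9.8 = 883 N acts straight down.
Horizontal: T_1 cos 70.8° = T_2 cos 36.5°  →  T_1 = 2.444 T_2.
Vertical: T_1 sin 70.8° + T_2 sin 36.5° = 883.
Substituting the horizontal relation into the vertical equation gives 2.903 T_2 = 883, so T_2 = 304.1 N.

T_2 ≈ 304 N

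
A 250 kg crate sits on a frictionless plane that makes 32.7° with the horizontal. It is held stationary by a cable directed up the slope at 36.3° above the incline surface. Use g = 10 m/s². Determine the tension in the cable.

Take axes along and perpendicular to the incline. Weight components: W sin 32.7° = 1351 N down-slope, W cos 32.7° = 2104 N into the surface.
Along incline: T cos 36.3° = W sin 32.7° → T = 1676 N.
Perpendicular: N = W cos 32.7° − T sin 36.3° = 1112 N.

T ≈ 1680 N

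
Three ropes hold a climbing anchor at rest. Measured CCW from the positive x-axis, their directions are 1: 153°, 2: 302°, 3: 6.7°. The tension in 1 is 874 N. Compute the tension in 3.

T_3 ≈ 498 N

Resolve: ΣF_x = 874 cos 153° + T_2 cos 302° + T_3 cos 6.7° = 0.
        ΣF_y = 874 sin 153° + T_2 sin 302° + T_3 sin 6.7° = 0.
The known terms sum to (-778.7, 396.8) N, so 0.5299 T_2 + 0.9932 T_3 = 778.7 and -0.8480 T_2 + 0.1167 T_3 = -396.8.
Solving simultaneously: T_2 = 536.4 N, T_3 = 497.9 N.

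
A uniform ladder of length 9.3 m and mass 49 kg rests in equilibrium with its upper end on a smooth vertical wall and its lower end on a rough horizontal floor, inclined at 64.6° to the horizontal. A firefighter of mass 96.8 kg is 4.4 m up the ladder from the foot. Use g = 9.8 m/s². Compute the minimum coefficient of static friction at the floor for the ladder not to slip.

ΣF_y = 0: N_floor = 49×9.8 + 96.8×9.8 = 1428.8 N.
Torques about the foot: N_wall · 9.3 sin 64.6° = 49×9.8×4.65 cos 64.6° + 96.8×9.8×4.4 cos 64.6° → N_wall = 327.12 N.
ΣF_x = 0: f_floor = N_wall = 327.12 N.
μ_min = f_floor / N_floor = 327.12 / 1428.8 = 0.2289.

μ_min ≈ 0.229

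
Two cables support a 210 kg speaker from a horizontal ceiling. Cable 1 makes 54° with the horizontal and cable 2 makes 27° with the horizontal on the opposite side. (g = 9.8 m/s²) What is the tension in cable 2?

Weight W = 210 × 9.8 = 2058 N acts straight down.
Horizontal: T_1 cos 54° = T_2 cos 27°  →  T_1 = 1.516 T_2.
Vertical: T_1 sin 54° + T_2 sin 27° = 2058.
Substituting the horizontal relation into the vertical equation gives 1.68 T_2 = 2058, so T_2 = 1225 N.

T_2 ≈ 1220 N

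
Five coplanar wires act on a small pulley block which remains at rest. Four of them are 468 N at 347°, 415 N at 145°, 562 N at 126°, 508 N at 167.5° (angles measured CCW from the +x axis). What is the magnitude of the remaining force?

F ≈ 995 N

Sum the known components: ΣF_x = -710.2 N, ΣF_y = 697.4 N.
For equilibrium the remaining force must supply (−ΣF_x, −ΣF_y) = (710.2, -697.4) N.
Magnitude = √((710.2)² + (-697.4)²) = 995.4 N; direction = atan2(-697.4, 710.2) = 315.5°.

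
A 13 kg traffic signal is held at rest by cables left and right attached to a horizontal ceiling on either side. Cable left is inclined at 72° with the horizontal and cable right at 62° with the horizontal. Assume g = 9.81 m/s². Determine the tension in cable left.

T_left ≈ 83.2 N

Weight W = 13 × 9.81 = 127.5 N acts straight down.
Horizontal: T_left cos 72° = T_right cos 62°  →  T_right = 0.6582 T_left.
Vertical: T_left sin 72° + T_right sin 62° = 127.5.
Substituting the horizontal relation into the vertical equation gives 1.532 T_left = 127.5, so T_left = 83.23 N.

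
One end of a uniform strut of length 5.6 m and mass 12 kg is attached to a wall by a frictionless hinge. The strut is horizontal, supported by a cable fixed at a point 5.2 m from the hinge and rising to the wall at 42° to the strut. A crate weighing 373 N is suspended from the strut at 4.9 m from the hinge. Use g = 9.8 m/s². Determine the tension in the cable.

Take torques about the hinge: T sin 42° · 5.2 = 12×9.8×2.8 + 373×4.9 = 2157 N·m.
So T = 2157 / (0.6691 × 5.2) = 619.91 N.

T ≈ 620 N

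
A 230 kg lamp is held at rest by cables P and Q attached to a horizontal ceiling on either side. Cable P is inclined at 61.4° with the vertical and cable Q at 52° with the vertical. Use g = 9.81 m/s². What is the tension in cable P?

Angles from the horizontal: cable P is 90° − 61.4° = 28.6°, cable Q is 90° − 52° = 38°.
Weight W = 230 × 9.81 = 2256 N acts straight down.
Horizontal: T_P cos 28.6° = T_Q cos 38°  →  T_Q = 1.114 T_P.
Vertical: T_P sin 28.6° + T_Q sin 38° = 2256.
Substituting the horizontal relation into the vertical equation gives 1.165 T_P = 2256, so T_P = 1937 N.

T_P ≈ 1940 N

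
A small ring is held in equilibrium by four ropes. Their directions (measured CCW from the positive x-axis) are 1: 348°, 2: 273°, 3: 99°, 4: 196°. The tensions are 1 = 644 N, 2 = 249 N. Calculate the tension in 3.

T_3 ≈ 549 N

Resolve: ΣF_x = 644 cos 348° + 249 cos 273° + T_3 cos 99° + T_4 cos 196° = 0.
        ΣF_y = 644 sin 348° + 249 sin 273° + T_3 sin 99° + T_4 sin 196° = 0.
The known terms sum to (643, -382.6) N, so -0.1564 T_3 − 0.9613 T_4 = -643 and 0.9877 T_3 − 0.2756 T_4 = 382.6.
Solving simultaneously: T_3 = 549.1 N, T_4 = 579.5 N.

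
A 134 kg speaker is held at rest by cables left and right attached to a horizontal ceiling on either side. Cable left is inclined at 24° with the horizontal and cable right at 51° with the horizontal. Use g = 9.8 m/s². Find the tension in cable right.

T_right ≈ 1240 N

Weight W = 134 × 9.8 = 1313 N acts straight down.
Horizontal: T_left cos 24° = T_right cos 51°  →  T_left = 0.6889 T_right.
Vertical: T_left sin 24° + T_right sin 51° = 1313.
Substituting the horizontal relation into the vertical equation gives 1.057 T_right = 1313, so T_right = 1242 N.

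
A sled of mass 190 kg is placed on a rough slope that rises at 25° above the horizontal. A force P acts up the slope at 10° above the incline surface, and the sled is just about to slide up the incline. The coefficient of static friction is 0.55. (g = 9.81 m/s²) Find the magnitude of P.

P ≈ 1590 N

On the verge of sliding up the incline, friction equals μN and acts down the slope.
Perpendicular: N + P sin 10° = W cos 25° = 1689 N.
Along incline: P cos 10° = W sin 25° + μN  with W sin 25° = 787.7 N.
Solving the pair for P and N: P = 1589 N, N = 1413 N (and f = μN = 777.3 N).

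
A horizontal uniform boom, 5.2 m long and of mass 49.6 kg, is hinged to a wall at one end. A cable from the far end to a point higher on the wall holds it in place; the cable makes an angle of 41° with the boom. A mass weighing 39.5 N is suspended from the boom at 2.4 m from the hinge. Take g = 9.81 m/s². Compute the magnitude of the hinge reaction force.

|H| ≈ 401 N

Take torques about the hinge: T sin 41° · 5.2 = 49.6×9.81×2.6 + 39.5×2.4 = 1359.9 N·m.
So T = 1359.9 / (0.6561 × 5.2) = 398.62 N.
ΣF_x = 0: H_x = T cos 41° = 300.84 N.
ΣF_y = 0: H_y = (49.6×9.81 + 39.5) − T sin 41° = 526.08 − 261.52 = 264.56 N.
|H| = √(H_x² + H_y²) = √((300.84)² + (264.56)²) = 400.62 N.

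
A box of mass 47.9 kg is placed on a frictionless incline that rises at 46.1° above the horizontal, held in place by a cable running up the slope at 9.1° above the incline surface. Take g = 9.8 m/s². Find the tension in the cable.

T ≈ 343 N

Take axes along and perpendicular to the incline. Weight components: W sin 46.1° = 338.2 N down-slope, W cos 46.1° = 325.5 N into the surface.
Along incline: T cos 9.1° = W sin 46.1° → T = 342.6 N.
Perpendicular: N = W cos 46.1° − T sin 9.1° = 271.3 N.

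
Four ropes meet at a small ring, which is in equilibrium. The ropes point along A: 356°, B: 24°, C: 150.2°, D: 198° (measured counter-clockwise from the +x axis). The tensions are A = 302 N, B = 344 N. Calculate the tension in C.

T_C ≈ 104 N

Resolve: ΣF_x = 302 cos 356° + 344 cos 24° + T_C cos 150.2° + T_D cos 198° = 0.
        ΣF_y = 302 sin 356° + 344 sin 24° + T_C sin 150.2° + T_D sin 198° = 0.
The known terms sum to (615.5, 118.9) N, so -0.8678 T_C − 0.9511 T_D = -615.5 and 0.4970 T_C − 0.3090 T_D = -118.9.
Solving simultaneously: T_C = 104.2 N, T_D = 552.1 N.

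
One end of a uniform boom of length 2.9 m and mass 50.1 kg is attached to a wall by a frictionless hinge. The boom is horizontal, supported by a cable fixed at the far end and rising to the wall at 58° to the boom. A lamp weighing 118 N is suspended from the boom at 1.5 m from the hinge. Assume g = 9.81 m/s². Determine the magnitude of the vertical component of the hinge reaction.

|H_y| ≈ 303 N

Take torques about the hinge: T sin 58° · 2.9 = 50.1×9.81×1.45 + 118×1.5 = 889.65 N·m.
So T = 889.65 / (0.8480 × 2.9) = 361.74 N.
ΣF_y = 0: H_y = (50.1×9.81 + 118) − T sin 58° = 609.48 − 306.77 = 302.71 N.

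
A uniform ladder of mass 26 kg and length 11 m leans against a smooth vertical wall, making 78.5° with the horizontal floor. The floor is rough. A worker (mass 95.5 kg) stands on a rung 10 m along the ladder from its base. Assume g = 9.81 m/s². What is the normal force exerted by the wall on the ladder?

Torques about the foot: N_wall · 11 sin 78.5° = 26×9.81×5.5 cos 78.5° + 95.5×9.81×10 cos 78.5° → N_wall = 199.22 N.

N_wall ≈ 199 N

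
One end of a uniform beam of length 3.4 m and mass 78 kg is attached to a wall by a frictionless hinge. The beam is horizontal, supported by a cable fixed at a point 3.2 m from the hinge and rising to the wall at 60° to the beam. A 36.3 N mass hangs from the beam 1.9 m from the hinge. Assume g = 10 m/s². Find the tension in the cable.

T ≈ 503 N

Take torques about the hinge: T sin 60° · 3.2 = 78×10×1.7 + 36.3×1.9 = 1395 N·m.
So T = 1395 / (0.8660 × 3.2) = 503.37 N.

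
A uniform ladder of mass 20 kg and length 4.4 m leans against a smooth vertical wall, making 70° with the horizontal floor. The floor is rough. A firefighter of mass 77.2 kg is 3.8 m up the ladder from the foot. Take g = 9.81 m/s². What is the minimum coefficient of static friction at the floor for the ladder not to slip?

μ_min ≈ 0.287

ΣF_y = 0: N_floor = 20×9.81 + 77.2×9.81 = 953.53 N.
Torques about the foot: N_wall · 4.4 sin 70° = 20×9.81×2.2 cos 70° + 77.2×9.81×3.8 cos 70° → N_wall = 273.76 N.
ΣF_x = 0: f_floor = N_wall = 273.76 N.
μ_min = f_floor / N_floor = 273.76 / 953.53 = 0.2871.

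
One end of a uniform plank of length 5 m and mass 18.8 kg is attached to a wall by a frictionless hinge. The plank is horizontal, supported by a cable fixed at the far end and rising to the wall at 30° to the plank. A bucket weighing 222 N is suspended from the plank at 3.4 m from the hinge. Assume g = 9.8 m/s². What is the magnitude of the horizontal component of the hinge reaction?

Take torques about the hinge: T sin 30° · 5 = 18.8×9.8×2.5 + 222×3.4 = 1215.4 N·m.
So T = 1215.4 / (0.5000 × 5) = 486.16 N.
ΣF_x = 0: H_x = T cos 30° = 421.03 N.

H_x ≈ 421 N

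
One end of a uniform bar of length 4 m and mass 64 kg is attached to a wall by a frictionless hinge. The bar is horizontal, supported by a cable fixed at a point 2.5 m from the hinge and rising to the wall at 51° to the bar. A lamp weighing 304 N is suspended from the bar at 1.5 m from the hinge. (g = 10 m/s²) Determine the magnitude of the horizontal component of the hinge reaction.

Take torques about the hinge: T sin 51° · 2.5 = 64×10×2 + 304×1.5 = 1736 N·m.
So T = 1736 / (0.7771 × 2.5) = 893.53 N.
ΣF_x = 0: H_x = T cos 51° = 562.31 N.

H_x ≈ 562 N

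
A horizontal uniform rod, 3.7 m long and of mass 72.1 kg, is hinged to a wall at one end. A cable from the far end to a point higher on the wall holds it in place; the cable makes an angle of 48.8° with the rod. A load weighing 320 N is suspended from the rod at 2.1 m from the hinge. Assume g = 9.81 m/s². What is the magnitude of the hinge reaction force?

|H| ≈ 679 N

Take torques about the hinge: T sin 48.8° · 3.7 = 72.1×9.81×1.85 + 320×2.1 = 1980.5 N·m.
So T = 1980.5 / (0.7524 × 3.7) = 711.41 N.
ΣF_x = 0: H_x = T cos 48.8° = 468.6 N.
ΣF_y = 0: H_y = (72.1×9.81 + 320) − T sin 48.8° = 1027.3 − 535.27 = 492.03 N.
|H| = √(H_x² + H_y²) = √((468.6)² + (492.03)²) = 679.47 N.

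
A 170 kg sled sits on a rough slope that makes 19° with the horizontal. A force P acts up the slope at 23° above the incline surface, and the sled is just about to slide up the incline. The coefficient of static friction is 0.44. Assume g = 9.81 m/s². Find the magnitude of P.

On the verge of sliding up the incline, friction equals μN and acts down the slope.
Perpendicular: N + P sin 23° = W cos 19° = 1577 N.
Along incline: P cos 23° = W sin 19° + μN  with W sin 19° = 543 N.
Solving the pair for P and N: P = 1132 N, N = 1134 N (and f = μN = 499.2 N).

P ≈ 1130 N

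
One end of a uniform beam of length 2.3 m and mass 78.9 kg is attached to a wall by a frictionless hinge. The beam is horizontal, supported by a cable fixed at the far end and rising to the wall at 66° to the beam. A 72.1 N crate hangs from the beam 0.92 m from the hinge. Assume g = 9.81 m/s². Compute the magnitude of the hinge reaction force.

|H| ≈ 468 N

Take torques about the hinge: T sin 66° · 2.3 = 78.9×9.81×1.15 + 72.1×0.92 = 956.44 N·m.
So T = 956.44 / (0.9135 × 2.3) = 455.2 N.
ΣF_x = 0: H_x = T cos 66° = 185.15 N.
ΣF_y = 0: H_y = (78.9×9.81 + 72.1) − T sin 66° = 846.11 − 415.84 = 430.26 N.
|H| = √(H_x² + H_y²) = √((185.15)² + (430.26)²) = 468.41 N.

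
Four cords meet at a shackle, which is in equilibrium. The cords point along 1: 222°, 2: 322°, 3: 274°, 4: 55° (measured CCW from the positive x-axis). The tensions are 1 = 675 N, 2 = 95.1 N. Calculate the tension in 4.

T_4 ≈ 733 N

Resolve: ΣF_x = 675 cos 222° + 95.1 cos 322° + T_3 cos 274° + T_4 cos 55° = 0.
        ΣF_y = 675 sin 222° + 95.1 sin 322° + T_3 sin 274° + T_4 sin 55° = 0.
The known terms sum to (-426.7, -510.2) N, so 0.0698 T_3 + 0.5736 T_4 = 426.7 and -0.9976 T_3 + 0.8192 T_4 = 510.2.
Solving simultaneously: T_3 = 90.37 N, T_4 = 732.9 N.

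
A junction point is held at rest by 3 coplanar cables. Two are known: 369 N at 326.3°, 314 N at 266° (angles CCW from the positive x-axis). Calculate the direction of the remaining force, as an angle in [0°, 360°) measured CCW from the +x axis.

Sum the known components: ΣF_x = 285.1 N, ΣF_y = -518 N.
For equilibrium the remaining force must supply (−ΣF_x, −ΣF_y) = (-285.1, 518) N.
Magnitude = √((-285.1)² + (518)²) = 591.2 N; direction = atan2(518, -285.1) = 118.8°.

θ ≈ 119°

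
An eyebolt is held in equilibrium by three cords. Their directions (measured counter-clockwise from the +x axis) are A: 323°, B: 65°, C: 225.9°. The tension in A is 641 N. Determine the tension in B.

T_B ≈ 1940 N

Resolve: ΣF_x = 641 cos 323° + T_B cos 65° + T_C cos 225.9° = 0.
        ΣF_y = 641 sin 323° + T_B sin 65° + T_C sin 225.9° = 0.
The known terms sum to (511.9, -385.8) N, so 0.4226 T_B − 0.6959 T_C = -511.9 and 0.9063 T_B − 0.7181 T_C = 385.8.
Solving simultaneously: T_B = 1944 N, T_C = 1916 N.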